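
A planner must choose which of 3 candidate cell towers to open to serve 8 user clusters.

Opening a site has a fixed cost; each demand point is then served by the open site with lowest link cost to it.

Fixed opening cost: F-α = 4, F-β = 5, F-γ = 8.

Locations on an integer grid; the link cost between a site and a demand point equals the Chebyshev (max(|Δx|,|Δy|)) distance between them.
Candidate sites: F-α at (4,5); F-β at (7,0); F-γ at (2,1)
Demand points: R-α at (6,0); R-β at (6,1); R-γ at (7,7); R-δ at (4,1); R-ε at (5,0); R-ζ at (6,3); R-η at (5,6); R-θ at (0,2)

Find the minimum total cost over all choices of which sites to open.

Open {F-α, F-β}: assign each demand point to its cheapest open site.
  R-α→F-β 1, R-β→F-β 1, R-γ→F-α 3, R-δ→F-β 3, R-ε→F-β 2, R-ζ→F-α 2, R-η→F-α 1, R-θ→F-α 4
  link cost 17, fixed 9 → total 26.
Compare {F-α, F-β, F-γ}: link cost 14 + fixed 17 = 31.
Compare {F-α}: link cost 28 + fixed 4 = 32.
Compare {F-α, F-γ}: link cost 21 + fixed 12 = 33.
All other subsets cost ≥ 31. Minimum total cost: 26.

26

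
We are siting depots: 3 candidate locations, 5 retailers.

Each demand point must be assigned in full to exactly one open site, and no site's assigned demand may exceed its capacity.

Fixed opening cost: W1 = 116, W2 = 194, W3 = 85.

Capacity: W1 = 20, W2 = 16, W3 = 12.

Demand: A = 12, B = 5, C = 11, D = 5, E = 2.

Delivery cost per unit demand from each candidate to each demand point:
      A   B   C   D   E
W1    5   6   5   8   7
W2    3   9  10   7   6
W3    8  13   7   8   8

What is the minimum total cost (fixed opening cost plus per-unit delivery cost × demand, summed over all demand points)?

559

Open {W1, W2}; cheapest assignment that respects the capacities:
  W1 (cap 20, load 19): A, B, E — cost 12×5 + 5×6 + 2×7 = 104
  W2 (cap 16, load 16): C, D — cost 11×10 + 5×7 = 145
  Shipping 249, fixed 310 → total 559.
  Any other capacity-feasible assignment to {W1, W2} ships for at least 249.
Compare {W1, W2, W3}: its best feasible assignment gives total 568.
Every other set of open sites that can feasibly serve all demand totals ≥ 568 even under its best assignment. Minimum: 559.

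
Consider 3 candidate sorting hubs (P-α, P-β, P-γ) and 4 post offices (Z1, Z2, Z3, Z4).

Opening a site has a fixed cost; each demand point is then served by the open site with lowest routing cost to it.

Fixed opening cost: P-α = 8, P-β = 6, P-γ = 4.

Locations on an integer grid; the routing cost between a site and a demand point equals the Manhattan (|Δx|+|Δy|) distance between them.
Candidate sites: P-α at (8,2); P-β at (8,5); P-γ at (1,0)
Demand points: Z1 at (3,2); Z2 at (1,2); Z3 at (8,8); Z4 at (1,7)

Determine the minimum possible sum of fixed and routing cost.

Open {P-β, P-γ}: assign each demand point to its cheapest open site.
  Z1→P-γ 4, Z2→P-γ 2, Z3→P-β 3, Z4→P-γ 7
  routing cost 16, fixed 10 → total 26.
Compare {P-α, P-γ}: routing cost 19 + fixed 12 = 31.
Compare {P-γ}: routing cost 28 + fixed 4 = 32.
Compare {P-α, P-β, P-γ}: routing cost 16 + fixed 18 = 34.
All other subsets cost ≥ 31. Minimum total cost: 26.

26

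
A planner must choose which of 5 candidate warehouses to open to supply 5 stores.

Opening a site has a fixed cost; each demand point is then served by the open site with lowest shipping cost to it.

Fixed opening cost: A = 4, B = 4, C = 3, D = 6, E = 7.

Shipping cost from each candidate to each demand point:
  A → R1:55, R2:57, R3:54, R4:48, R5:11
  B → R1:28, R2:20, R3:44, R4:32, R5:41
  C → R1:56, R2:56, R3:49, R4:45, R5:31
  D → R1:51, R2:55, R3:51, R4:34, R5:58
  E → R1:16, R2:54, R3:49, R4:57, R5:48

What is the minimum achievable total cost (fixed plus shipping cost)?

Open {A, B, E}: assign each demand point to its cheapest open site.
  R1→E 16, R2→B 20, R3→B 44, R4→B 32, R5→A 11
  shipping cost 123, fixed 15 → total 138.
Compare {A, B, C, E}: shipping cost 123 + fixed 18 = 141.
Compare {A, B}: shipping cost 135 + fixed 8 = 143.
Compare {A, B, D, E}: shipping cost 123 + fixed 21 = 144.
All other subsets cost ≥ 141. Minimum total cost: 138.

138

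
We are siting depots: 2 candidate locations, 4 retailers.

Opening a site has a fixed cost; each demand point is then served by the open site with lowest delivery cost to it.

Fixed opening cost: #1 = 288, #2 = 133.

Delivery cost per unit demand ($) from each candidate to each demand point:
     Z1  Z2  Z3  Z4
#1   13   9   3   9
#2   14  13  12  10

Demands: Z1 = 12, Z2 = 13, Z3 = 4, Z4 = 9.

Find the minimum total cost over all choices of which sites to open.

Open {#2}: assign each demand point to its cheapest open site.
  Z1→#2 12×14=168, Z2→#2 13×13=169, Z3→#2 4×12=48, Z4→#2 9×10=90
  delivery cost 475, fixed 133 → total 608.
Compare {#1}: delivery cost 366 + fixed 288 = 654.
Compare {#1, #2}: delivery cost 366 + fixed 421 = 787.

608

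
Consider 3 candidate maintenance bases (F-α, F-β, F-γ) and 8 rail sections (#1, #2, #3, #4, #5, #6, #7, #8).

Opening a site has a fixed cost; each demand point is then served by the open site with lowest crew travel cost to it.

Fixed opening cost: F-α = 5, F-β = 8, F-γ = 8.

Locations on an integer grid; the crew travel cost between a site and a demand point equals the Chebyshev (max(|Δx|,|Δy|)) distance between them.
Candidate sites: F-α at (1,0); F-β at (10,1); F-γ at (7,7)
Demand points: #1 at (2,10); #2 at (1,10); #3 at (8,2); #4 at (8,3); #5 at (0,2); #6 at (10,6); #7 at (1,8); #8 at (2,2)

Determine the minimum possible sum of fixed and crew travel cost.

46

Open {F-α, F-γ}: assign each demand point to its cheapest open site.
  #1→F-γ 5, #2→F-γ 6, #3→F-γ 5, #4→F-γ 4, #5→F-α 2, #6→F-γ 3, #7→F-γ 6, #8→F-α 2
  crew travel cost 33, fixed 13 → total 46.
Compare {F-γ}: crew travel cost 41 + fixed 8 = 49.
Compare {F-α, F-β, F-γ}: crew travel cost 28 + fixed 21 = 49.
Compare {F-α, F-β}: crew travel cost 39 + fixed 13 = 52.
All other subsets cost ≥ 49. Minimum total cost: 46.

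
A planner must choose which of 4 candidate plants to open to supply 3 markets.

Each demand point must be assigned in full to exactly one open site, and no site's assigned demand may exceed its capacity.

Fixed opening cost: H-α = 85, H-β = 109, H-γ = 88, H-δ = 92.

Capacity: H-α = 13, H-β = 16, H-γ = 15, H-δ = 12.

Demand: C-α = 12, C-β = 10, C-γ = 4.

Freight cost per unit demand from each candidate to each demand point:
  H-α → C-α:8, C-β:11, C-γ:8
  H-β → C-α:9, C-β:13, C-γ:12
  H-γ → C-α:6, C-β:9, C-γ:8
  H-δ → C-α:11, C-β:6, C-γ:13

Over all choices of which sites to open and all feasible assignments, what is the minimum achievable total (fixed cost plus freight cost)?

391

Open {H-α, H-γ}; cheapest assignment that respects the capacities:
  H-α (cap 13, load 12): C-α — cost 12×8 = 96
  H-γ (cap 15, load 14): C-β, C-γ — cost 10×9 + 4×8 = 122
  Shipping 218, fixed 173 → total 391.
  Any other capacity-feasible assignment to {H-α, H-γ} ships for at least 218.
Compare {H-β, H-δ}: its best feasible assignment gives total 417.
Compare {H-β, H-γ}: its best feasible assignment gives total 427.
Every other set of open sites that can feasibly serve all demand totals ≥ 417 even under its best assignment. Minimum: 391.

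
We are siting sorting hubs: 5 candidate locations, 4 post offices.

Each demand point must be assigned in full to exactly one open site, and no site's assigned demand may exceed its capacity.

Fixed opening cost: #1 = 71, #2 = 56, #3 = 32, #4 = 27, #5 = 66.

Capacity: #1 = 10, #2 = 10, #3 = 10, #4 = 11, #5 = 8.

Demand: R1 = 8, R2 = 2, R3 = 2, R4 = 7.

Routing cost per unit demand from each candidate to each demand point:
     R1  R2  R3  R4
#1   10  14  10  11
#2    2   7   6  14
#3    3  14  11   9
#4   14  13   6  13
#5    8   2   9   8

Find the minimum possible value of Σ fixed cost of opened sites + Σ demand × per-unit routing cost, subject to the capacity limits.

203

Open {#2, #3}; cheapest assignment that respects the capacities:
  #2 (cap 10, load 10): R1, R2 — cost 8×2 + 2×7 = 30
  #3 (cap 10, load 9): R3, R4 — cost 2×11 + 7×9 = 85
  Shipping 115, fixed 88 → total 203.
  Any other capacity-feasible assignment to {#2, #3} ships for at least 115.
Compare {#3, #4}: its best feasible assignment gives total 212.
Compare {#2, #4}: its best feasible assignment gives total 216.
Every other set of open sites that can feasibly serve all demand totals ≥ 212 even under its best assignment. Minimum: 203.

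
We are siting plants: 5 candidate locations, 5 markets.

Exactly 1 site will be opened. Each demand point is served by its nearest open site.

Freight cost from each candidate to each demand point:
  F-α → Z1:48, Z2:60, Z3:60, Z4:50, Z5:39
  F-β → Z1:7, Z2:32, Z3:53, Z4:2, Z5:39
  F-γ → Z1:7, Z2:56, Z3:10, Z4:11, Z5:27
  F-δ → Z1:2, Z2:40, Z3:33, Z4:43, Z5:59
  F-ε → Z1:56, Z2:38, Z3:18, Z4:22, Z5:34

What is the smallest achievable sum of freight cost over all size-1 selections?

111

Open {F-γ}.
  Z1→F-γ 7, Z2→F-γ 56, Z3→F-γ 10, Z4→F-γ 11, Z5→F-γ 27  ⇒ total 111.
Compare {F-β}: total 133.
Compare {F-ε}: total 168.
No size-1 selection does better; minimum is 111.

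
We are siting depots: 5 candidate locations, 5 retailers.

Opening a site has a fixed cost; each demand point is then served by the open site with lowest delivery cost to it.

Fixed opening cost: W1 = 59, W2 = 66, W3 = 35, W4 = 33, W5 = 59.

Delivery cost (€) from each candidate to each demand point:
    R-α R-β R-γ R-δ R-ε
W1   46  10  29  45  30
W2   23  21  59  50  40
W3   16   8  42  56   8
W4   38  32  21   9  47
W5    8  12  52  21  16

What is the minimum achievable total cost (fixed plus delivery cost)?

Open {W3, W4}: assign each demand point to its cheapest open site.
  R-α→W3 16, R-β→W3 8, R-γ→W4 21, R-δ→W4 9, R-ε→W3 8
  delivery cost 62, fixed 68 → total 130.
Compare {W4, W5}: delivery cost 66 + fixed 92 = 158.
Compare {W3}: delivery cost 130 + fixed 35 = 165.
Compare {W5}: delivery cost 109 + fixed 59 = 168.
All other subsets cost ≥ 158. Minimum total cost: 130.

130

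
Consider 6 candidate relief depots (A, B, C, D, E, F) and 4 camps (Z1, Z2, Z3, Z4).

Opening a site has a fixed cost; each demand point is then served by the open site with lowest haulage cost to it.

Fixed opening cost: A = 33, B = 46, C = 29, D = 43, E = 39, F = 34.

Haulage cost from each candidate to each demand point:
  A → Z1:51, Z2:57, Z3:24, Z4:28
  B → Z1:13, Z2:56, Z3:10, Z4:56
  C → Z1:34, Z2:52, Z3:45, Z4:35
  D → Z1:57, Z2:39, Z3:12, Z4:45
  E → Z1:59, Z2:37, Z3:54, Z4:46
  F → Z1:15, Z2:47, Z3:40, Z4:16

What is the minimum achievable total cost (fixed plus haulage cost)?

Open {F}: assign each demand point to its cheapest open site.
  Z1→F 15, Z2→F 47, Z3→F 40, Z4→F 16
  haulage cost 118, fixed 34 → total 152.
Compare {D, F}: haulage cost 82 + fixed 77 = 159.
Compare {B, F}: haulage cost 86 + fixed 80 = 166.
Compare {A, F}: haulage cost 102 + fixed 67 = 169.
All other subsets cost ≥ 159. Minimum total cost: 152.

152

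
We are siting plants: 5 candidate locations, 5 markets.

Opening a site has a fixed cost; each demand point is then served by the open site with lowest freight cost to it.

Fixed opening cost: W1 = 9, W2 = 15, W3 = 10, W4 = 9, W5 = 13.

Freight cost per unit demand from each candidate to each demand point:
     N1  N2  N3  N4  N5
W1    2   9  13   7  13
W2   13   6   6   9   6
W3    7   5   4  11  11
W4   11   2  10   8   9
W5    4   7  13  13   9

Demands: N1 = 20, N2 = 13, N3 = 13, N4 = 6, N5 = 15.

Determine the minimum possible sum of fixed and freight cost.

293

Open {W1, W2, W3, W4}: assign each demand point to its cheapest open site.
  N1→W1 20×2=40, N2→W4 13×2=26, N3→W3 13×4=52, N4→W1 6×7=42, N5→W2 15×6=90
  freight cost 250, fixed 43 → total 293.
Compare {W1, W2, W3, W4, W5}: freight cost 250 + fixed 56 = 306.
Compare {W1, W2, W4}: freight cost 276 + fixed 33 = 309.
Compare {W1, W2, W4, W5}: freight cost 276 + fixed 46 = 322.
All other subsets cost ≥ 306. Minimum total cost: 293.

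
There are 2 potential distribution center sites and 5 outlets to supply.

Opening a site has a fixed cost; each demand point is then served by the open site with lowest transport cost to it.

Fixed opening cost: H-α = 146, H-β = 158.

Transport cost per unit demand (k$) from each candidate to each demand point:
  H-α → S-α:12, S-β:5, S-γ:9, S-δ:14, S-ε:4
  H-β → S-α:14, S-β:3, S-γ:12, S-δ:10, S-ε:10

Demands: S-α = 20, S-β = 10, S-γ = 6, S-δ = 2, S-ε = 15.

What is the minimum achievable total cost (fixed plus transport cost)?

Open {H-α}: assign each demand point to its cheapest open site.
  S-α→H-α 20×12=240, S-β→H-α 10×5=50, S-γ→H-α 6×9=54, S-δ→H-α 2×14=28, S-ε→H-α 15×4=60
  transport cost 432, fixed 146 → total 578.
Compare {H-α, H-β}: transport cost 404 + fixed 304 = 708.
Compare {H-β}: transport cost 552 + fixed 158 = 710.

578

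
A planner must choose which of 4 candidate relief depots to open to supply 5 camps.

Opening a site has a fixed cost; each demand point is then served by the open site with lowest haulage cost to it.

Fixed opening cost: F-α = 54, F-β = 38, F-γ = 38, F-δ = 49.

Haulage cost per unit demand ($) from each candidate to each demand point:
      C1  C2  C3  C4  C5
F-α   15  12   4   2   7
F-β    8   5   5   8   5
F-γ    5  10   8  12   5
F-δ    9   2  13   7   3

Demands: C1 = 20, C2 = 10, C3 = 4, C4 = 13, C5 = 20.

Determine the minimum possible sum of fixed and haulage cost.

363

Open {F-α, F-γ, F-δ}: assign each demand point to its cheapest open site.
  C1→F-γ 20×5=100, C2→F-δ 10×2=20, C3→F-α 4×4=16, C4→F-α 13×2=26, C5→F-δ 20×3=60
  haulage cost 222, fixed 141 → total 363.
Compare {F-γ, F-δ}: haulage cost 303 + fixed 87 = 390.
Compare {F-α, F-β, F-γ, F-δ}: haulage cost 222 + fixed 179 = 401.
Compare {F-α, F-δ}: haulage cost 302 + fixed 103 = 405.
All other subsets cost ≥ 390. Minimum total cost: 363.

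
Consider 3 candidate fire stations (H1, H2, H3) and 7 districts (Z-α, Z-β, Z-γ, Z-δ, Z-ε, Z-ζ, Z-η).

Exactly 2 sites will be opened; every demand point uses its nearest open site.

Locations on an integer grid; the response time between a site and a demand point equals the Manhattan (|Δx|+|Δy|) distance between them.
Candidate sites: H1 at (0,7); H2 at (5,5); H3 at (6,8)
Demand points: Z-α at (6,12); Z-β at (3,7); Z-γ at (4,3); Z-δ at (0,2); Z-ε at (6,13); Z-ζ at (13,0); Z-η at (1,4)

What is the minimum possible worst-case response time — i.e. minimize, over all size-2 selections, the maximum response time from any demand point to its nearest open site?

Open {H1, H2}.
  Farthest demand point is Z-ζ at response time 13 (to H2); all others are ≤ 13.
With {H2, H3} the worst case is 13.
With {H1, H3} the worst case is 15.
No size-2 selection achieves below 13.

13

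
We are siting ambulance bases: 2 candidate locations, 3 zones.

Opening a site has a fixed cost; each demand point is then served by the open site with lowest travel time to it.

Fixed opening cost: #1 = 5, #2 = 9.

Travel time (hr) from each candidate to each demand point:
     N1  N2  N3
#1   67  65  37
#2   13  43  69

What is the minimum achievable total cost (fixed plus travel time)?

107

Open {#1, #2}: assign each demand point to its cheapest open site.
  N1→#2 13, N2→#2 43, N3→#1 37
  travel time 93, fixed 14 → total 107.
Compare {#2}: travel time 125 + fixed 9 = 134.
Compare {#1}: travel time 169 + fixed 5 = 174.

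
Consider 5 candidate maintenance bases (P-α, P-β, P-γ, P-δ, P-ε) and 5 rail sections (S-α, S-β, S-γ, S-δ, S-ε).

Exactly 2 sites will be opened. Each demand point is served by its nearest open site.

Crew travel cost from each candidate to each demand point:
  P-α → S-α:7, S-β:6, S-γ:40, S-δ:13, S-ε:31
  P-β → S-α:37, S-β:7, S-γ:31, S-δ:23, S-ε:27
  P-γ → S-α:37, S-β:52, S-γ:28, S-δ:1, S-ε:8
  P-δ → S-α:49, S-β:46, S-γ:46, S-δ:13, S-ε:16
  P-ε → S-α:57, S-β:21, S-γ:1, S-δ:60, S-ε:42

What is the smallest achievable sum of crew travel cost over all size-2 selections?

Open {P-α, P-γ}.
  S-α→P-α 7, S-β→P-α 6, S-γ→P-γ 28, S-δ→P-γ 1, S-ε→P-γ 8  ⇒ total 50.
Compare {P-α, P-ε}: total 58.
Compare {P-γ, P-ε}: total 68.
No size-2 selection does better; minimum is 50.

50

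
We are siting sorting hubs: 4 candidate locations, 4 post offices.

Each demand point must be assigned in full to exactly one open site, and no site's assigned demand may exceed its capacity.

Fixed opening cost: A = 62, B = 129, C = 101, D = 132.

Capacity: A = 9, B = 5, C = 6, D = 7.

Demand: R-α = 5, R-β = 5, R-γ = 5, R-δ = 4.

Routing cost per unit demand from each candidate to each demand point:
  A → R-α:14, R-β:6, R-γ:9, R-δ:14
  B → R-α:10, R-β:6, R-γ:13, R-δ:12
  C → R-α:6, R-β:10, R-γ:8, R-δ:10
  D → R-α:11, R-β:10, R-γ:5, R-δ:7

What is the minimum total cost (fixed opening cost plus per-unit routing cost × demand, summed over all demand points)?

436

Open {A, C, D}; cheapest assignment that respects the capacities:
  A (cap 9, load 9): R-β, R-δ — cost 5×6 + 4×14 = 86
  C (cap 6, load 5): R-α — cost 5×6 = 30
  D (cap 7, load 5): R-γ — cost 5×5 = 25
  Shipping 141, fixed 295 → total 436.
  Any other capacity-feasible assignment to {A, C, D} ships for at least 141.
Compare {A, B, C}: its best feasible assignment gives total 453.
Compare {A, B, D}: its best feasible assignment gives total 484.
Every other set of open sites that can feasibly serve all demand totals ≥ 453 even under its best assignment. Minimum: 436.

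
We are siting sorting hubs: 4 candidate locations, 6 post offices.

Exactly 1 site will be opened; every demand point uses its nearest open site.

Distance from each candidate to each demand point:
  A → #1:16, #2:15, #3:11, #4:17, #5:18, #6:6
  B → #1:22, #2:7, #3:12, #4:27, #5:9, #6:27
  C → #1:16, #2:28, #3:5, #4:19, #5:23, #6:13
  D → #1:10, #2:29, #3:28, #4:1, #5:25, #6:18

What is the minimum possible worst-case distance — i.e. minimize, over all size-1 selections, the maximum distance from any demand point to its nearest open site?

Open {A}.
  Farthest demand point is #5 at distance 18 (to A); all others are ≤ 18.
With {B} the worst case is 27.
With {C} the worst case is 28.
No size-1 selection achieves below 18.

18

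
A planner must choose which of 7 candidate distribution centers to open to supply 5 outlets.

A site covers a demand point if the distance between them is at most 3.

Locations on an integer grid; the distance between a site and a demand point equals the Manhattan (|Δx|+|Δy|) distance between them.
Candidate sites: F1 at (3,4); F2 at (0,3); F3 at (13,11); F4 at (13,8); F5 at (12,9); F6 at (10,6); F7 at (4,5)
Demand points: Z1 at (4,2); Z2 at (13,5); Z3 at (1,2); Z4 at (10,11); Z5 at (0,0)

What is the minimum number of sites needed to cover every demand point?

Coverage sets (demand points within 3 of each site):
  F1: {Z1}
  F2: {Z3, Z5}
  F3: {Z4}
  F4: {Z2}
  F5: {}
  F6: {}
  F7: {Z1}
No 3 sites suffice: every size-3 union leaves at least one demand point uncovered.
But {F1, F2, F3, F4} covers everything, so the minimum is 4.

4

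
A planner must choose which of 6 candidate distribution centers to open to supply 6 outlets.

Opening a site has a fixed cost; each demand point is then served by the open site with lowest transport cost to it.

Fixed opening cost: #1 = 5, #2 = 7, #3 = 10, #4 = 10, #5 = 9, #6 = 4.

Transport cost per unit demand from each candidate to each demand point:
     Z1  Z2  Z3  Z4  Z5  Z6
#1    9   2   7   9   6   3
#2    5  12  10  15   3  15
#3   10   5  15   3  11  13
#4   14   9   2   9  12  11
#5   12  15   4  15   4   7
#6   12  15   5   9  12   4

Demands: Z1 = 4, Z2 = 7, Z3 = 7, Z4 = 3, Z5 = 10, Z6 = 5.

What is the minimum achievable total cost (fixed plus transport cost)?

134

Open {#1, #2, #3, #4}: assign each demand point to its cheapest open site.
  Z1→#2 4×5=20, Z2→#1 7×2=14, Z3→#4 7×2=14, Z4→#3 3×3=9, Z5→#2 10×3=30, Z6→#1 5×3=15
  transport cost 102, fixed 32 → total 134.
Compare {#1, #2, #3, #4, #6}: transport cost 102 + fixed 36 = 138.
Compare {#1, #2, #4}: transport cost 120 + fixed 22 = 142.
Compare {#1, #2, #3, #4, #5}: transport cost 102 + fixed 41 = 143.
All other subsets cost ≥ 138. Minimum total cost: 134.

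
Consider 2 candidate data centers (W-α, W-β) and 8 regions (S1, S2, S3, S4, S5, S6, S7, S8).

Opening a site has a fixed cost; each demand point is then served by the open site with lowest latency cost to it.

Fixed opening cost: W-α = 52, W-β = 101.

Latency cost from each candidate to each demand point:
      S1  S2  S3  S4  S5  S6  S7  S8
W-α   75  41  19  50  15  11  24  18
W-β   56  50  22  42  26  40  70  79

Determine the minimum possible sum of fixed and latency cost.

Open {W-α}: assign each demand point to its cheapest open site.
  S1→W-α 75, S2→W-α 41, S3→W-α 19, S4→W-α 50, S5→W-α 15, S6→W-α 11, S7→W-α 24, S8→W-α 18
  latency cost 253, fixed 52 → total 305.
Compare {W-α, W-β}: latency cost 226 + fixed 153 = 379.
Compare {W-β}: latency cost 385 + fixed 101 = 486.

305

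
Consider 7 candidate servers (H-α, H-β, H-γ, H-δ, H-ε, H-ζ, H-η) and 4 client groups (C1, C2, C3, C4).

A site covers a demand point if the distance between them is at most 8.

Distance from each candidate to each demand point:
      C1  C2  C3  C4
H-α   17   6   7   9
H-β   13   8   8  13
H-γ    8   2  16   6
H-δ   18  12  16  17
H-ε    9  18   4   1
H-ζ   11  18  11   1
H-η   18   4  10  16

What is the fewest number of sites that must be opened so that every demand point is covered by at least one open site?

Coverage sets (demand points within 8 of each site):
  H-α: {C2, C3}
  H-β: {C2, C3}
  H-γ: {C1, C2, C4}
  H-δ: {}
  H-ε: {C3, C4}
  H-ζ: {C4}
  H-η: {C2}
No single site covers all 4 demand points.
But {H-α, H-γ} covers everything, so the minimum is 2.

2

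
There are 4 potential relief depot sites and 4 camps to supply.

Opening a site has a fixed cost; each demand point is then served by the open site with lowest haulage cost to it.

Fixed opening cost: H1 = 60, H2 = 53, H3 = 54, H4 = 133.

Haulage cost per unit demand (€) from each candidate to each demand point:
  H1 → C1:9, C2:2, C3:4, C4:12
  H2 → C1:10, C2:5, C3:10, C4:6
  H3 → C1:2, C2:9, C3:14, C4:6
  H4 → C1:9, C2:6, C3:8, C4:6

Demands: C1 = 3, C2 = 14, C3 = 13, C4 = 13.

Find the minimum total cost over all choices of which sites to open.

278

Open {H1, H3}: assign each demand point to its cheapest open site.
  C1→H3 3×2=6, C2→H1 14×2=28, C3→H1 13×4=52, C4→H3 13×6=78
  haulage cost 164, fixed 114 → total 278.
Compare {H1, H2}: haulage cost 185 + fixed 113 = 298.
Compare {H1}: haulage cost 263 + fixed 60 = 323.
Compare {H1, H2, H3}: haulage cost 164 + fixed 167 = 331.
All other subsets cost ≥ 298. Minimum total cost: 278.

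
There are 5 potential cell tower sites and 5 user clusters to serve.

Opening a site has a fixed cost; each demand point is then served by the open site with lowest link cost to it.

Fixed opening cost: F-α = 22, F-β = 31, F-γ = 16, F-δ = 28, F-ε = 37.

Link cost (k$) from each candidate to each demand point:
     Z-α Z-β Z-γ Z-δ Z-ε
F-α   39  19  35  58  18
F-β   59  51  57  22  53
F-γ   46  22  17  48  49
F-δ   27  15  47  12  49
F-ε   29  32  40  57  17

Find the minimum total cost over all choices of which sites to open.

Open {F-α, F-γ, F-δ}: assign each demand point to its cheapest open site.
  Z-α→F-δ 27, Z-β→F-δ 15, Z-γ→F-γ 17, Z-δ→F-δ 12, Z-ε→F-α 18
  link cost 89, fixed 66 → total 155.
Compare {F-α, F-δ}: link cost 107 + fixed 50 = 157.
Compare {F-γ, F-δ}: link cost 120 + fixed 44 = 164.
Compare {F-γ, F-δ, F-ε}: link cost 88 + fixed 81 = 169.
All other subsets cost ≥ 157. Minimum total cost: 155.

155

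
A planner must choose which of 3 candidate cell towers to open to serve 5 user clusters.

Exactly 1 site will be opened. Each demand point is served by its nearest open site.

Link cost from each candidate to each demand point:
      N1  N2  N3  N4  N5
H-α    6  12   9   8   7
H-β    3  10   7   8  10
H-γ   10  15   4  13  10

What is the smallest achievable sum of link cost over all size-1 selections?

38

Open {H-β}.
  N1→H-β 3, N2→H-β 10, N3→H-β 7, N4→H-β 8, N5→H-β 10  ⇒ total 38.
Compare {H-α}: total 42.
Compare {H-γ}: total 52.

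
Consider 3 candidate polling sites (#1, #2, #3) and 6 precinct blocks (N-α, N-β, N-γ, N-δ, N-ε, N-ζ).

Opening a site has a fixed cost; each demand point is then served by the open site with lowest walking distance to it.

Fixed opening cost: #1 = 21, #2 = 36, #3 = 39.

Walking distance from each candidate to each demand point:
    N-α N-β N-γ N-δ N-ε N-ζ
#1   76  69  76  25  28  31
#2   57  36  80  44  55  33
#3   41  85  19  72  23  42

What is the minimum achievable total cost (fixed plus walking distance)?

268

Open {#1, #3}: assign each demand point to its cheapest open site.
  N-α→#3 41, N-β→#1 69, N-γ→#3 19, N-δ→#1 25, N-ε→#3 23, N-ζ→#1 31
  walking distance 208, fixed 60 → total 268.
Compare {#2, #3}: walking distance 196 + fixed 75 = 271.
Compare {#1, #2, #3}: walking distance 175 + fixed 96 = 271.
Compare {#1, #2}: walking distance 253 + fixed 57 = 310.
All other subsets cost ≥ 271. Minimum total cost: 268.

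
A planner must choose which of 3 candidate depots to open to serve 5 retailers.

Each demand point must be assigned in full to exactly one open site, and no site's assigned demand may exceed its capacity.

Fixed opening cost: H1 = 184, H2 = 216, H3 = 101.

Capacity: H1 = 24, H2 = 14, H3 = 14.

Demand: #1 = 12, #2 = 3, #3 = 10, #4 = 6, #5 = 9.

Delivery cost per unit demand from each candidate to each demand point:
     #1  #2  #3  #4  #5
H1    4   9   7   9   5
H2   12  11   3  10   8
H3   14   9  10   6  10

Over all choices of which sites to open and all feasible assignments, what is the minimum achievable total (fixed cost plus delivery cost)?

687

Open {H1, H2, H3}; cheapest assignment that respects the capacities:
  H1 (cap 24, load 24): #1, #2, #5 — cost 12×4 + 3×9 + 9×5 = 120
  H2 (cap 14, load 10): #3 — cost 10×3 = 30
  H3 (cap 14, load 6): #4 — cost 6×6 = 36
  Shipping 186, fixed 501 → total 687.
  Any other capacity-feasible assignment to {H1, H2, H3} ships for at least 186.
Total demand is 40 and no other set of sites has combined capacity ≥ 40, so {H1, H2, H3} is the only feasible choice of open sites. Minimum: 687.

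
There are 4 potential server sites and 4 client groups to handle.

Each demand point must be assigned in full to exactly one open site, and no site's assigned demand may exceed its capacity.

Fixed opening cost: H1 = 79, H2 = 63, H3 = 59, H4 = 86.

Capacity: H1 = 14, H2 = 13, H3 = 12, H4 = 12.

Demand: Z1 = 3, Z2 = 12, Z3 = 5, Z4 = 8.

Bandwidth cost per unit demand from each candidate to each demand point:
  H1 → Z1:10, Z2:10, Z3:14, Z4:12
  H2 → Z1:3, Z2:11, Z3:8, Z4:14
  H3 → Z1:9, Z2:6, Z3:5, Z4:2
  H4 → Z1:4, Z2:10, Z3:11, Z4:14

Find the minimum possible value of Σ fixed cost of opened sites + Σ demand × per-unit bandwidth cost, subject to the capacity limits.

Open {H1, H2, H3}; cheapest assignment that respects the capacities:
  H1 (cap 14, load 12): Z2 — cost 12×10 = 120
  H2 (cap 13, load 8): Z1, Z3 — cost 3×3 + 5×8 = 49
  H3 (cap 12, load 8): Z4 — cost 8×2 = 16
  Shipping 185, fixed 201 → total 386.
  Any other capacity-feasible assignment to {H1, H2, H3} ships for at least 185.
Compare {H2, H3, H4}: its best feasible assignment gives total 393.
Compare {H1, H3, H4}: its best feasible assignment gives total 427.
Every other set of open sites that can feasibly serve all demand totals ≥ 393 even under its best assignment. Minimum: 386.

386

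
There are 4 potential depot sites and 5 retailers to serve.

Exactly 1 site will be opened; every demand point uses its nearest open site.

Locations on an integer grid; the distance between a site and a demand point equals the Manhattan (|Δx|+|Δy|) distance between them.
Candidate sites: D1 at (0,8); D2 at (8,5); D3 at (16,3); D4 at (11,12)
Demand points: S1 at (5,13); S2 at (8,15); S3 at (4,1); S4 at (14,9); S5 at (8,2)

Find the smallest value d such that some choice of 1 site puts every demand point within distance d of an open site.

11

Open {D2}.
  Farthest demand point is S1 at distance 11 (to D2); all others are ≤ 11.
With {D1} the worst case is 15.
With {D4} the worst case is 18.
No size-1 selection achieves below 11.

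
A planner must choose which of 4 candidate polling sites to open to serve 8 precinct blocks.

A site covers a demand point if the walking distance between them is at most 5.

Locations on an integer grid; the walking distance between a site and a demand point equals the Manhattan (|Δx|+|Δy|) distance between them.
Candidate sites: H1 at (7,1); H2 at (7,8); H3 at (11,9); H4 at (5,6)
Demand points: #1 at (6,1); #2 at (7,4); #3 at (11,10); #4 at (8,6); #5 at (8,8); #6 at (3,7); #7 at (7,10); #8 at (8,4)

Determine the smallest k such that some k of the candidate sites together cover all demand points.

Coverage sets (demand points within 5 of each site):
  H1: {#1, #2, #8}
  H2: {#2, #4, #5, #6, #7, #8}
  H3: {#3, #5, #7}
  H4: {#2, #4, #5, #6, #8}
No 2 sites suffice: every size-2 union leaves at least one demand point uncovered.
But {H1, H2, H3} covers everything, so the minimum is 3.

3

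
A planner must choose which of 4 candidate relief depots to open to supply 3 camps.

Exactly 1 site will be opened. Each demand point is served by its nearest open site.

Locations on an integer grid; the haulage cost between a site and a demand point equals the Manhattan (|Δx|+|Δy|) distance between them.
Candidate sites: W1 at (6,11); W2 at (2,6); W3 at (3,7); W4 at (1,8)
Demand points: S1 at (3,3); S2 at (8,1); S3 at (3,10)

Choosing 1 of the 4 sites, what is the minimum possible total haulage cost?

Open {W3}.
  S1→W3 4, S2→W3 11, S3→W3 3  ⇒ total 18.
Compare {W2}: total 20.
Compare {W4}: total 25.
No size-1 selection does better; minimum is 18.

18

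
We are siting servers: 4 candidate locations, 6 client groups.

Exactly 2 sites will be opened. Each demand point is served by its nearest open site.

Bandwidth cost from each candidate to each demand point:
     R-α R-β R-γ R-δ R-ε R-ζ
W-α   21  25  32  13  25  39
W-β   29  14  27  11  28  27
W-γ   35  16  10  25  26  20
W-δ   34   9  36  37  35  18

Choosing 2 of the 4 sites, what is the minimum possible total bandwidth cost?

Open {W-α, W-γ}.
  R-α→W-α 21, R-β→W-γ 16, R-γ→W-γ 10, R-δ→W-α 13, R-ε→W-α 25, R-ζ→W-γ 20  ⇒ total 105.
Compare {W-β, W-γ}: total 110.
Compare {W-α, W-δ}: total 118.
No size-2 selection does better; minimum is 105.

105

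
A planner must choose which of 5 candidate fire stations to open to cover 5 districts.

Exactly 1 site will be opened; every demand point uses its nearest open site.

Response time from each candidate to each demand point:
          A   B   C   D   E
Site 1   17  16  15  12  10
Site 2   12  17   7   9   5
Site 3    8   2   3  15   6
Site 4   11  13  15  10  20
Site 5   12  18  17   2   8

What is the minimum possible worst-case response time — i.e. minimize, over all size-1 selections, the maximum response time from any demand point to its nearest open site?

15

Open {Site 3}.
  Farthest demand point is D at response time 15 (to Site 3); all others are ≤ 15.
With {Site 1} the worst case is 17.
With {Site 2} the worst case is 17.
No size-1 selection achieves below 15.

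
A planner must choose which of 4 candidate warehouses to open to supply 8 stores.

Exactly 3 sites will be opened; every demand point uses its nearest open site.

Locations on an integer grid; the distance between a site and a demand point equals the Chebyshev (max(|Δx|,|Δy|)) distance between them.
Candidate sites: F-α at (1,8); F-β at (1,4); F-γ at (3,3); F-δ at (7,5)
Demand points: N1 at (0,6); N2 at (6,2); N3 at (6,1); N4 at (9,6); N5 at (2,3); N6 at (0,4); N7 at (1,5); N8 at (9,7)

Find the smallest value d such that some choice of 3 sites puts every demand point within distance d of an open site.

Open {F-α, F-γ, F-δ}.
  Farthest demand point is N2 at distance 3 (to F-γ); all others are ≤ 3.
With {F-β, F-γ, F-δ} the worst case is 3.
With {F-α, F-β, F-δ} the worst case is 4.
No size-3 selection achieves below 3.

3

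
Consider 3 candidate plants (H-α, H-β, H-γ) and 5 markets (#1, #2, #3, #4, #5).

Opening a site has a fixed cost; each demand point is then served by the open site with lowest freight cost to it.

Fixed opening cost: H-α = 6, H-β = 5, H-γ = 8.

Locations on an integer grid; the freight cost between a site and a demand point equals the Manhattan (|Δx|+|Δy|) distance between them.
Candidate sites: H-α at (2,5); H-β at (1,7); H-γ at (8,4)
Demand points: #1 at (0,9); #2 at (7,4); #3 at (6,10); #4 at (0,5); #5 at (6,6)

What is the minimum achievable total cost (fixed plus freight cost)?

32

Open {H-β, H-γ}: assign each demand point to its cheapest open site.
  #1→H-β 3, #2→H-γ 1, #3→H-β 8, #4→H-β 3, #5→H-γ 4
  freight cost 19, fixed 13 → total 32.
Compare {H-α}: freight cost 28 + fixed 6 = 34.
Compare {H-β}: freight cost 29 + fixed 5 = 34.
Compare {H-α, H-β}: freight cost 24 + fixed 11 = 35.
All other subsets cost ≥ 34. Minimum total cost: 32.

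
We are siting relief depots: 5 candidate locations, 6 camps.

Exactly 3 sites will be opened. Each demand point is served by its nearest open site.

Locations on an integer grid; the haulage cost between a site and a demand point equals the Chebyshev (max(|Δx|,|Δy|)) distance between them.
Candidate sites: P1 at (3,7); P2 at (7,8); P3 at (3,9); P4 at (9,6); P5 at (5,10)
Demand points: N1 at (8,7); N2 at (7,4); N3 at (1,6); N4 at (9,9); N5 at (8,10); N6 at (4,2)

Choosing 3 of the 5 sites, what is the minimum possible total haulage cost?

14

Open {P1, P2, P4}.
  N1→P2 1, N2→P4 2, N3→P1 2, N4→P2 2, N5→P2 2, N6→P1 5  ⇒ total 14.
Compare {P2, P3, P4}: total 15.
Compare {P1, P2, P3}: total 16.
No size-3 selection does better; minimum is 14.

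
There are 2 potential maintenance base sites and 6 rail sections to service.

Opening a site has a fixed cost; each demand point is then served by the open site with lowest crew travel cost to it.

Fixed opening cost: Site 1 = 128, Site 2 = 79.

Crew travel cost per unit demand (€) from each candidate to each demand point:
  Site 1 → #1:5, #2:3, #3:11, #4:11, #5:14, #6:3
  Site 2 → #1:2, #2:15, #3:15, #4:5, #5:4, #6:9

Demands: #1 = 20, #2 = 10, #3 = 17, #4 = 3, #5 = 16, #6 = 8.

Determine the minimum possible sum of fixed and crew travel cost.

567

Open {Site 1, Site 2}: assign each demand point to its cheapest open site.
  #1→Site 2 20×2=40, #2→Site 1 10×3=30, #3→Site 1 17×11=187, #4→Site 2 3×5=15, #5→Site 2 16×4=64, #6→Site 1 8×3=24
  crew travel cost 360, fixed 207 → total 567.
Compare {Site 2}: crew travel cost 596 + fixed 79 = 675.
Compare {Site 1}: crew travel cost 598 + fixed 128 = 726.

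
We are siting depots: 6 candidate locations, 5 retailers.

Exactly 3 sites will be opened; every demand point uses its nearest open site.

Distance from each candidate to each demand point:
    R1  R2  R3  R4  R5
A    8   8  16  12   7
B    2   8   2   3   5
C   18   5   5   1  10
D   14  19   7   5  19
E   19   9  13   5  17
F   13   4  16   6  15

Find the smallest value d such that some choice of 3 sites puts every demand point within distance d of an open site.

Open {A, B, C}.
  Farthest demand point is R2 at distance 5 (to C); all others are ≤ 5.
With {A, B, F} the worst case is 5.
With {B, C, D} the worst case is 5.
No size-3 selection achieves below 5.

5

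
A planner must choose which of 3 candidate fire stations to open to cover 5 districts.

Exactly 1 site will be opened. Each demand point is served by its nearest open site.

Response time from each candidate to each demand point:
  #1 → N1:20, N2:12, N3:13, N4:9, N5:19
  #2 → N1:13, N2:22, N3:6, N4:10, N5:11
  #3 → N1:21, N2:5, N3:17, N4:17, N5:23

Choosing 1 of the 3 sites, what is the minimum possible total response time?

62

Open {#2}.
  N1→#2 13, N2→#2 22, N3→#2 6, N4→#2 10, N5→#2 11  ⇒ total 62.
Compare {#1}: total 73.
Compare {#3}: total 83.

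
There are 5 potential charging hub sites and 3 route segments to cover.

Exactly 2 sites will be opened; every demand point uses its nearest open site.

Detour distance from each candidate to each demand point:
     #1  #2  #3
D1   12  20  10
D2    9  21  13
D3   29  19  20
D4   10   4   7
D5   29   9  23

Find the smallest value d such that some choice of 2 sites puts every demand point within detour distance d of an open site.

9

Open {D2, D4}.
  Farthest demand point is #1 at detour distance 9 (to D2); all others are ≤ 9.
With {D1, D4} the worst case is 10.
With {D3, D4} the worst case is 10.
No size-2 selection achieves below 9.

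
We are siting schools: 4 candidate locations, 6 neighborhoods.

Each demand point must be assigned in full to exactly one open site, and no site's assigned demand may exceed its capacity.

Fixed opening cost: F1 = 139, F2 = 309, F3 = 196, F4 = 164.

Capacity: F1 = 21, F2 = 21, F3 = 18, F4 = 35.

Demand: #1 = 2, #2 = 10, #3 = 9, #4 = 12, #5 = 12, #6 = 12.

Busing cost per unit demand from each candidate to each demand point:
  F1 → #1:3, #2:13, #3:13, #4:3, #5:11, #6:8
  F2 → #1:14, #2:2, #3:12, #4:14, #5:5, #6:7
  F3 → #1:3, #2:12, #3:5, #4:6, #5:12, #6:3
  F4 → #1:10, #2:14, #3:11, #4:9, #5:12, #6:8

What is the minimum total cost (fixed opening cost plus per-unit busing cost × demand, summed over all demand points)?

Open {F1, F3, F4}; cheapest assignment that respects the capacities:
  F1 (cap 21, load 14): #1, #4 — cost 2×3 + 12×3 = 42
  F3 (cap 18, load 12): #6 — cost 12×3 = 36
  F4 (cap 35, load 31): #2, #3, #5 — cost 10×14 + 9×11 + 12×12 = 383
  Shipping 461, fixed 499 → total 960.
  Any other capacity-feasible assignment to {F1, F3, F4} ships for at least 461.
Compare {F1, F2, F4}: its best feasible assignment gives total 1013.
Compare {F2, F3, F4}: its best feasible assignment gives total 1082.
Every other set of open sites that can feasibly serve all demand totals ≥ 1013 even under its best assignment. Minimum: 960.

960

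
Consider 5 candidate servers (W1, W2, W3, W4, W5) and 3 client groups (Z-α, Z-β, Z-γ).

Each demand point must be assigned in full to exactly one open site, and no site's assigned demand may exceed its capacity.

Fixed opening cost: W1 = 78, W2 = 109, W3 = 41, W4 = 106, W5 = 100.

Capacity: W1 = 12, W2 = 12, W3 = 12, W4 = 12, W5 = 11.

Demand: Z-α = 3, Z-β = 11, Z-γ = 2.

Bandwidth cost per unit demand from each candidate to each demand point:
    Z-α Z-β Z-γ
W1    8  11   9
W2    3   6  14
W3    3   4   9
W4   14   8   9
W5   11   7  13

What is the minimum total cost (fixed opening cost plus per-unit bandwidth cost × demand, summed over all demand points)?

Open {W1, W3}; cheapest assignment that respects the capacities:
  W1 (cap 12, load 5): Z-α, Z-γ — cost 3×8 + 2×9 = 42
  W3 (cap 12, load 11): Z-β — cost 11×4 = 44
  Shipping 86, fixed 119 → total 205.
  Any other capacity-feasible assignment to {W1, W3} ships for at least 86.
Compare {W2, W3}: its best feasible assignment gives total 231.
Compare {W3, W5}: its best feasible assignment gives total 244.
Every other set of open sites that can feasibly serve all demand totals ≥ 231 even under its best assignment. Minimum: 205.

205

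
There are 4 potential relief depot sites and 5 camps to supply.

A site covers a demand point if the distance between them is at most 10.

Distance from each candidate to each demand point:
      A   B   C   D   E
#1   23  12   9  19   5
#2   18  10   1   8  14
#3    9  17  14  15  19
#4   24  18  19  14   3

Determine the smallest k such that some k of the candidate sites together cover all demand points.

3

Coverage sets (demand points within 10 of each site):
  #1: {C, E}
  #2: {B, C, D}
  #3: {A}
  #4: {E}
No 2 sites suffice: every size-2 union leaves at least one demand point uncovered.
But {#1, #2, #3} covers everything, so the minimum is 3.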